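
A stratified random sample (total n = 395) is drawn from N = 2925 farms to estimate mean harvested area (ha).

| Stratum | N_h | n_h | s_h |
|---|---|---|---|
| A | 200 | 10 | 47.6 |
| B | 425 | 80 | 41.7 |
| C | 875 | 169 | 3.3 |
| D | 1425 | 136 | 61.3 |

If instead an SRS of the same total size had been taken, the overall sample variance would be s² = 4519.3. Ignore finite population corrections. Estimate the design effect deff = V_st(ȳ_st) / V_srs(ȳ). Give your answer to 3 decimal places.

V̂(ȳ_st) = Σ W_h² s_h²/n_h, with W_h = N_h/N and N = 2925:
  stratum A: (200/2925)²·47.6²/10 = 1.05931
  stratum B: (425/2925)²·41.7²/80 = 0.45889
  stratum C: (875/2925)²·3.3²/169 = 0.00576641
  stratum D: (1425/2925)²·61.3²/136 = 6.55783
V_st = 8.08179
V_srs = s²/n = 4519.3/395 = 11.4413
deff = V_st / V_srs = 8.08179/11.4413 = 0.7064

deff ≈ 0.706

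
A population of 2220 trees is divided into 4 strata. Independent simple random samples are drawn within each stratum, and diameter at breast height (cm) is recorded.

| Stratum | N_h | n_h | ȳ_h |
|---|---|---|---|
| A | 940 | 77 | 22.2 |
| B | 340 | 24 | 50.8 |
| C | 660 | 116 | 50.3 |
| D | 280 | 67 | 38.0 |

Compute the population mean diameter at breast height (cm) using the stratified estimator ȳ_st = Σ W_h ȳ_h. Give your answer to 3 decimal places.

ȳ_st ≈ 36.927

N = Σ N_h = 2220. Stratum weights W_h = N_h/N.
ȳ_st = (940·22.2 + 340·50.8 + 660·50.3 + 280·38.0) / 2220 = 36.92703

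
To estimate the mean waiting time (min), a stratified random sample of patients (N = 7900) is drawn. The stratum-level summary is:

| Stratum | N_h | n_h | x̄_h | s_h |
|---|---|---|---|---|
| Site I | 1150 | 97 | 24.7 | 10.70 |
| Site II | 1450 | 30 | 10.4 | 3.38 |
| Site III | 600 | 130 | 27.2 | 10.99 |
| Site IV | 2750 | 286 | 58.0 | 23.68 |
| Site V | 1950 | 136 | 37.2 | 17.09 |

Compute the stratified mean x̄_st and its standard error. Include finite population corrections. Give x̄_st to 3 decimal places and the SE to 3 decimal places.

x̄_st = Σ W_h x̄_h = (1150·24.7 + 1450·10.4 + 600·27.2 + 2750·58.0 + 1950·37.2)/7900 = 36.94241
V̂(x̄_st) = Σ W_h² (1 − n_h/N_h) s_h²/n_h, with W_h = N_h/N and N = 7900:
  stratum Site I: (1150/7900)²·(1 − 97/1150)·10.70²/97 = 0.0229017
  stratum Site II: (1450/7900)²·(1 − 30/1450)·3.38²/30 = 0.0125636
  stratum Site III: (600/7900)²·(1 − 130/600)·10.99²/130 = 0.00419804
  stratum Site IV: (2750/7900)²·(1 − 286/2750)·23.68²/286 = 0.212871
  stratum Site V: (1950/7900)²·(1 − 136/1950)·17.09²/136 = 0.12172
V̂(x̄_st) = 0.374255
SE(x̄_st) = √0.374255 = 0.611764

x̄_st ≈ 36.942, SE ≈ 0.612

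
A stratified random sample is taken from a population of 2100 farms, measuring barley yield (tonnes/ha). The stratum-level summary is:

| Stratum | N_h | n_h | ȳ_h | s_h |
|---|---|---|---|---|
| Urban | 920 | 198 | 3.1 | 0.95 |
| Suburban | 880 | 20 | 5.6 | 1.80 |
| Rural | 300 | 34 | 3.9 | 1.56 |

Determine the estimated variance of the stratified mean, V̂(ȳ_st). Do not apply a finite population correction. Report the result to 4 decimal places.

V̂(ȳ_st) ≈ 0.0308

V̂(ȳ_st) = Σ W_h² s_h²/n_h, with W_h = N_h/N and N = 2100:
  stratum Urban: (920/2100)²·0.95²/198 = 0.000874821
  stratum Suburban: (880/2100)²·1.80²/20 = 0.0284473
  stratum Rural: (300/2100)²·1.56²/34 = 0.00146074
V̂(ȳ_st) = 0.0307829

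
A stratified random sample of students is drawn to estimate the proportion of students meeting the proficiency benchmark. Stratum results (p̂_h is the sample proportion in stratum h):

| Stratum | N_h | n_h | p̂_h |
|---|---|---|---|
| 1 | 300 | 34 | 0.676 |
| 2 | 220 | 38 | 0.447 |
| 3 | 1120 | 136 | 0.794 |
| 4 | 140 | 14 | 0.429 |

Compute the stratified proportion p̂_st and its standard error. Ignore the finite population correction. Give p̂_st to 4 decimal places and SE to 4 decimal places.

p̂_st ≈ 0.7025, SE ≈ 0.0298

N = 1780; stratum weights W_h = N_h/N.
p̂_st = Σ W_h p̂_h = (300·0.676 + 220·0.447 + 1120·0.794 + 140·0.429)/1780 = 0.70252
V̂(p̂_st) = Σ W_h² p̂_h(1−p̂_h)/(n_h−1):
  stratum 1: (300/1780)²·0.676·0.324/33 = 0.00018853
  stratum 2: (220/1780)²·0.447·0.553/37 = 0.000102055
  stratum 3: (1120/1780)²·0.794·0.206/135 = 0.000479678
  stratum 4: (140/1780)²·0.429·0.571/13 = 0.000116564
V̂(p̂_st) = 0.000886828; SE = √V̂ = 0.0297797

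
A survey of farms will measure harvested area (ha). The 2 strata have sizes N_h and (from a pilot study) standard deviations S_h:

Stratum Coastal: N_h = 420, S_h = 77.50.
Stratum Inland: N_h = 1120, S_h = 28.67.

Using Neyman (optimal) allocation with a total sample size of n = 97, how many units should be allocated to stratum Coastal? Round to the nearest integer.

49

Neyman allocation: n_h = n · N_h S_h / Σ N_i S_i, with n = 97.
  stratum Coastal: N_h·S_h = 420·77.50 = 32550.00
  stratum Inland: N_h·S_h = 1120·28.67 = 32110.40
Σ N_h S_h = 64660.40
n for stratum Coastal = 97·32550.00/64660.40 = 48.830 → 49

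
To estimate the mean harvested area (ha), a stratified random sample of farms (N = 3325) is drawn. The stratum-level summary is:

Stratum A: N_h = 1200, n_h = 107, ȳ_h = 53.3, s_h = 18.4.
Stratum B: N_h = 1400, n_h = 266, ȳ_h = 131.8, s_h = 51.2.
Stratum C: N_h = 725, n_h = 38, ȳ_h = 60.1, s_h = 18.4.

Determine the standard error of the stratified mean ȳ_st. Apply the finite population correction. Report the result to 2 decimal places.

V̂(ȳ_st) = Σ W_h² (1 − n_h/N_h) s_h²/n_h, with W_h = N_h/N and N = 3325:
  stratum A: (1200/3325)²·(1 − 107/1200)·18.4²/107 = 0.375379
  stratum B: (1400/3325)²·(1 − 266/1400)·51.2²/266 = 1.41519
  stratum C: (725/3325)²·(1 − 38/725)·18.4²/38 = 0.401387
V̂(ȳ_st) = 2.19196
SE(ȳ_st) = √2.19196 = 1.48053

SE(ȳ_st) ≈ 1.48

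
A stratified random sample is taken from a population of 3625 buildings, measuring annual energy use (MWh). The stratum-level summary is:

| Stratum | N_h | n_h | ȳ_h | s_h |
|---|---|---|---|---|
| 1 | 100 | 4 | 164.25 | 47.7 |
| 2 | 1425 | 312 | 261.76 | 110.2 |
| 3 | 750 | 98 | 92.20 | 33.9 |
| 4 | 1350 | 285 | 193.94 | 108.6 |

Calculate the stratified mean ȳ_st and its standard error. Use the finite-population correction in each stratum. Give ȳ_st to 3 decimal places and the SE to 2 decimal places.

ȳ_st ≈ 198.732, SE ≈ 3.17

ȳ_st = Σ W_h ȳ_h = (100·164.25 + 1425·261.76 + 750·92.20 + 1350·193.94)/3625 = 198.73159
V̂(ȳ_st) = Σ W_h² (1 − n_h/N_h) s_h²/n_h, with W_h = N_h/N and N = 3625:
  stratum 1: (100/3625)²·(1 − 4/100)·47.7²/4 = 0.415558
  stratum 2: (1425/3625)²·(1 − 312/1425)·110.2²/312 = 4.69789
  stratum 3: (750/3625)²·(1 − 98/750)·33.9²/98 = 0.436381
  stratum 4: (1350/3625)²·(1 − 285/1350)·108.6²/285 = 4.52775
V̂(ȳ_st) = 10.0776
SE(ȳ_st) = √10.0776 = 3.17452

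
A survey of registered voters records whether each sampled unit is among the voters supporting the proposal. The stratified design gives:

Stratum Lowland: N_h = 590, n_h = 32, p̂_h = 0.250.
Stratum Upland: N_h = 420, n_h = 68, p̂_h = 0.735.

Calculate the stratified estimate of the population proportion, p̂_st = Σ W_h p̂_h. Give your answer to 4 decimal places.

N = 1010; stratum weights W_h = N_h/N.
p̂_st = Σ W_h p̂_h = (590·0.250 + 420·0.735)/1010 = 0.45168

p̂_st ≈ 0.4517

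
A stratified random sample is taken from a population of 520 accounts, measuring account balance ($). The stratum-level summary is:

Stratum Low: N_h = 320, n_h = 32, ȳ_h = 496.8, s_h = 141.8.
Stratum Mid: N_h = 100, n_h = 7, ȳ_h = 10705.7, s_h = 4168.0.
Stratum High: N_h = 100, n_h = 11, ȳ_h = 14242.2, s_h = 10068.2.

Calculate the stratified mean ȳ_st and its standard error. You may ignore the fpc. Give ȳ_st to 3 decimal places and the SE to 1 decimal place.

ȳ_st = Σ W_h ȳ_h = (320·496.8 + 100·10705.7 + 100·14242.2)/520 = 5103.39615
V̂(ȳ_st) = Σ W_h² s_h²/n_h, with W_h = N_h/N and N = 520:
  stratum Low: (320/520)²·141.8²/32 = 237.956
  stratum Mid: (100/520)²·4168.0²/7 = 91780.6
  stratum High: (100/520)²·10068.2²/11 = 340804
V̂(ȳ_st) = 432822
SE(ȳ_st) = √432822 = 657.892

ȳ_st ≈ 5103.396, SE ≈ 657.9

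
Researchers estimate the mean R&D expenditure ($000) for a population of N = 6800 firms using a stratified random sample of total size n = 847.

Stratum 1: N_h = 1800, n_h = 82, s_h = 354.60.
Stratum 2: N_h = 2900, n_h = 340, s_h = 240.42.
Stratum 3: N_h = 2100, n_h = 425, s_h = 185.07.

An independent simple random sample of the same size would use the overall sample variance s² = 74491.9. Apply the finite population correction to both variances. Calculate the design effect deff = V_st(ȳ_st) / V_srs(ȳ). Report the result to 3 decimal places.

deff ≈ 1.766

V̂(ȳ_st) = Σ W_h² (1 − n_h/N_h) s_h²/n_h, with W_h = N_h/N and N = 6800:
  stratum 1: (1800/6800)²·(1 − 82/1800)·354.60²/82 = 102.551
  stratum 2: (2900/6800)²·(1 − 340/2900)·240.42²/340 = 27.295
  stratum 3: (2100/6800)²·(1 − 425/2100)·185.07²/425 = 6.13055
V_st = 135.977
V_srs = (1 − 847/6800)·74491.9/847 = 76.9932
deff = V_st / V_srs = 135.977/76.9932 = 1.7661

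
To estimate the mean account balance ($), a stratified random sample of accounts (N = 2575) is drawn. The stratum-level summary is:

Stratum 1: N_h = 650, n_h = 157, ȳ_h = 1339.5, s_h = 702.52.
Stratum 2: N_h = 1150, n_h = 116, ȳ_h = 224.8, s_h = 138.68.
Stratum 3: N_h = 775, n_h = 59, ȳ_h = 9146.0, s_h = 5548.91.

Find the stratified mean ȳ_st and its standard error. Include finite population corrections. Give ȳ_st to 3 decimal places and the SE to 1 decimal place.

ȳ_st ≈ 3191.202, SE ≈ 209.4

ȳ_st = Σ W_h ȳ_h = (650·1339.5 + 1150·224.8 + 775·9146.0)/2575 = 3191.20194
V̂(ȳ_st) = Σ W_h² (1 − n_h/N_h) s_h²/n_h, with W_h = N_h/N and N = 2575:
  stratum 1: (650/2575)²·(1 − 157/650)·702.52²/157 = 151.923
  stratum 2: (1150/2575)²·(1 − 116/1150)·138.68²/116 = 29.7326
  stratum 3: (775/2575)²·(1 − 59/775)·5548.91²/59 = 43674.1
V̂(ȳ_st) = 43855.7
SE(ȳ_st) = √43855.7 = 209.418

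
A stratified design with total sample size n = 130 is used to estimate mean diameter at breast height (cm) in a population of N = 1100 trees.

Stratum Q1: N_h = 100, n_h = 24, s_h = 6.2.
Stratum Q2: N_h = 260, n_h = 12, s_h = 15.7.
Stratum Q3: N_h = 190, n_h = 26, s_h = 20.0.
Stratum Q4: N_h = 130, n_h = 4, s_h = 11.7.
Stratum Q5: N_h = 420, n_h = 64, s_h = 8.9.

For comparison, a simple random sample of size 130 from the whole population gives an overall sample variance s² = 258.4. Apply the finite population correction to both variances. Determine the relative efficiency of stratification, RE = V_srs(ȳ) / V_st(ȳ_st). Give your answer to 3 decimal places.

RE ≈ 0.828

V̂(ȳ_st) = Σ W_h² (1 − n_h/N_h) s_h²/n_h, with W_h = N_h/N and N = 1100:
  stratum Q1: (100/1100)²·(1 − 24/100)·6.2²/24 = 0.0100601
  stratum Q2: (260/1100)²·(1 − 12/260)·15.7²/12 = 1.09461
  stratum Q3: (190/1100)²·(1 − 26/190)·20.0²/26 = 0.396186
  stratum Q4: (130/1100)²·(1 − 4/130)·11.7²/4 = 0.463276
  stratum Q5: (420/1100)²·(1 − 64/420)·8.9²/64 = 0.152937
V_st = 2.11707
V_srs = (1 − 130/1100)·258.4/130 = 1.75278
Relative efficiency = V_srs / V_st = 1.75278/2.11707 = 0.8279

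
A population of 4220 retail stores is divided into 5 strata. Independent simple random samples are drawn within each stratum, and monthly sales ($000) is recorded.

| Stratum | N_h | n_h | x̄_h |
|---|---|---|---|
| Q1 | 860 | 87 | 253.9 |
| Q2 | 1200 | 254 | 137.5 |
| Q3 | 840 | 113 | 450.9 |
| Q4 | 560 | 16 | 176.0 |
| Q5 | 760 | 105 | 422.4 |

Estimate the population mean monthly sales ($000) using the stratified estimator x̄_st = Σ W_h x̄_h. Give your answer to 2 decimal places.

N = Σ N_h = 4220. Stratum weights W_h = N_h/N.
x̄_st = (860·253.9 + 1200·137.5 + 840·450.9 + 560·176.0 + 760·422.4) / 4220 = 280.0223

x̄_st ≈ 280.02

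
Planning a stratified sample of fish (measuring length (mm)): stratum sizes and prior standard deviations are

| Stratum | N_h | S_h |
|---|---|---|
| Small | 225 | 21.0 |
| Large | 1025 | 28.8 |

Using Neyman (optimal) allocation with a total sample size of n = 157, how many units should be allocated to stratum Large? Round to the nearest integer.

135

Neyman allocation: n_h = n · N_h S_h / Σ N_i S_i, with n = 157.
  stratum Small: N_h·S_h = 225·21.0 = 4725.00
  stratum Large: N_h·S_h = 1025·28.8 = 29520.00
Σ N_h S_h = 34245.00
n for stratum Large = 157·29520.00/34245.00 = 135.338 → 135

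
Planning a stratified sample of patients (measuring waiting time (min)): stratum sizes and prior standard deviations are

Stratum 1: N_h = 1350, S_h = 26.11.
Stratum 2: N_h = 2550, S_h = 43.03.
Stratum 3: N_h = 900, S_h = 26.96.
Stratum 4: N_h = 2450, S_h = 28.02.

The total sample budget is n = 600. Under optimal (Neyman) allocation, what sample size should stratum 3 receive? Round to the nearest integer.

Neyman allocation: n_h = n · N_h S_h / Σ N_i S_i, with n = 600.
  stratum 1: N_h·S_h = 1350·26.11 = 35248.50
  stratum 2: N_h·S_h = 2550·43.03 = 109726.50
  stratum 3: N_h·S_h = 900·26.96 = 24264.00
  stratum 4: N_h·S_h = 2450·28.02 = 68649.00
Σ N_h S_h = 237888.00
n for stratum 3 = 600·24264.00/237888.00 = 61.199 → 61

61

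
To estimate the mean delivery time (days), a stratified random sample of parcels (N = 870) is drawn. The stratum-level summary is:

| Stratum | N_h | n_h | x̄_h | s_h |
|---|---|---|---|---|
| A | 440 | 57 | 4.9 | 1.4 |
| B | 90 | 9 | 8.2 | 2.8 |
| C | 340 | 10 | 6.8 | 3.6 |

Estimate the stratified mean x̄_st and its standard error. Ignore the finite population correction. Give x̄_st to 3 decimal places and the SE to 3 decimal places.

x̄_st ≈ 5.984, SE ≈ 0.465

x̄_st = Σ W_h x̄_h = (440·4.9 + 90·8.2 + 340·6.8)/870 = 5.98391
V̂(x̄_st) = Σ W_h² s_h²/n_h, with W_h = N_h/N and N = 870:
  stratum A: (440/870)²·1.4²/57 = 0.00879525
  stratum B: (90/870)²·2.8²/9 = 0.00932224
  stratum C: (340/870)²·3.6²/10 = 0.197936
V̂(x̄_st) = 0.216053
SE(x̄_st) = √0.216053 = 0.464815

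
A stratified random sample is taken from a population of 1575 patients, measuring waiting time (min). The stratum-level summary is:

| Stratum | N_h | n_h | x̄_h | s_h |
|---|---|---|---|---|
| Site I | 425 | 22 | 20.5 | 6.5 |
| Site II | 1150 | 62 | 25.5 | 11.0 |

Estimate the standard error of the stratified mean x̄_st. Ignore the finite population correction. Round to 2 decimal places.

SE(x̄_st) ≈ 1.09

V̂(x̄_st) = Σ W_h² s_h²/n_h, with W_h = N_h/N and N = 1575:
  stratum Site I: (425/1575)²·6.5²/22 = 0.139837
  stratum Site II: (1150/1575)²·11.0²/62 = 1.04047
V̂(x̄_st) = 1.1803
SE(x̄_st) = √1.1803 = 1.08642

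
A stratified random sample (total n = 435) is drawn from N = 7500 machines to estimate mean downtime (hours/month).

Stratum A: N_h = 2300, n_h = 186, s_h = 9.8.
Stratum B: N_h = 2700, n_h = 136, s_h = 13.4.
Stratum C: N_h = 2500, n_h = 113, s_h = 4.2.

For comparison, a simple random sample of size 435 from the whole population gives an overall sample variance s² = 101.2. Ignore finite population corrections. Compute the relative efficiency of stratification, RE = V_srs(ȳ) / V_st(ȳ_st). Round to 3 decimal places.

RE ≈ 0.982

V̂(ȳ_st) = Σ W_h² s_h²/n_h, with W_h = N_h/N and N = 7500:
  stratum A: (2300/7500)²·9.8²/186 = 0.0485593
  stratum B: (2700/7500)²·13.4²/136 = 0.17111
  stratum C: (2500/7500)²·4.2²/113 = 0.0173451
V_st = 0.237015
V_srs = s²/n = 101.2/435 = 0.232644
Relative efficiency = V_srs / V_st = 0.232644/0.237015 = 0.9816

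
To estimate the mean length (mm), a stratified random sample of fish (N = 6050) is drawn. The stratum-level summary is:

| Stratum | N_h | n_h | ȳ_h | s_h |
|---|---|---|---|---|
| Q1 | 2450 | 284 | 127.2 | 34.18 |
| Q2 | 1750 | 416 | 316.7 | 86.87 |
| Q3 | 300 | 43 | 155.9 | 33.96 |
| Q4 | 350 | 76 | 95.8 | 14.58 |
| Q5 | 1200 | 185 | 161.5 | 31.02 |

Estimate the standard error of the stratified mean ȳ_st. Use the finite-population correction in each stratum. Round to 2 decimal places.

SE(ȳ_st) ≈ 1.41

V̂(ȳ_st) = Σ W_h² (1 − n_h/N_h) s_h²/n_h, with W_h = N_h/N and N = 6050:
  stratum Q1: (2450/6050)²·(1 − 284/2450)·34.18²/284 = 0.596403
  stratum Q2: (1750/6050)²·(1 − 416/1750)·86.87²/416 = 1.15699
  stratum Q3: (300/6050)²·(1 − 43/300)·33.96²/43 = 0.0564951
  stratum Q4: (350/6050)²·(1 − 76/350)·14.58²/76 = 0.0073284
  stratum Q5: (1200/6050)²·(1 − 185/1200)·31.02²/185 = 0.173081
V̂(ȳ_st) = 1.9903
SE(ȳ_st) = √1.9903 = 1.41078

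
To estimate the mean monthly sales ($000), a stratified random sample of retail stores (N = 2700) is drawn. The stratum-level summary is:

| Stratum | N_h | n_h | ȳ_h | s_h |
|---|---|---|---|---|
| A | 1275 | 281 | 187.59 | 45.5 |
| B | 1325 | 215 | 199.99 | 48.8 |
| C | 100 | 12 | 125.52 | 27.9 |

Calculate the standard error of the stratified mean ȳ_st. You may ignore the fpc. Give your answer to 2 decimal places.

V̂(ȳ_st) = Σ W_h² s_h²/n_h, with W_h = N_h/N and N = 2700:
  stratum A: (1275/2700)²·45.5²/281 = 1.64289
  stratum B: (1325/2700)²·48.8²/215 = 2.66751
  stratum C: (100/2700)²·27.9²/12 = 0.0889815
V̂(ȳ_st) = 4.39938
SE(ȳ_st) = √4.39938 = 2.09747

SE(ȳ_st) ≈ 2.10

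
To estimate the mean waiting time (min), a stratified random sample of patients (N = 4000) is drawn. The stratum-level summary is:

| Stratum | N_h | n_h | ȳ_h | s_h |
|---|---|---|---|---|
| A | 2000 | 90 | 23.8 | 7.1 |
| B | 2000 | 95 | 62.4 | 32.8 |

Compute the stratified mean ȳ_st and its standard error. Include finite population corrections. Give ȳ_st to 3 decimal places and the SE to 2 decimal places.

ȳ_st = Σ W_h ȳ_h = (2000·23.8 + 2000·62.4)/4000 = 43.10000
V̂(ȳ_st) = Σ W_h² (1 − n_h/N_h) s_h²/n_h, with W_h = N_h/N and N = 4000:
  stratum A: (2000/4000)²·(1 − 90/2000)·7.1²/90 = 0.133727
  stratum B: (2000/4000)²·(1 − 95/2000)·32.8²/95 = 2.69668
V̂(ȳ_st) = 2.8304
SE(ȳ_st) = √2.8304 = 1.68238

ȳ_st ≈ 43.100, SE ≈ 1.68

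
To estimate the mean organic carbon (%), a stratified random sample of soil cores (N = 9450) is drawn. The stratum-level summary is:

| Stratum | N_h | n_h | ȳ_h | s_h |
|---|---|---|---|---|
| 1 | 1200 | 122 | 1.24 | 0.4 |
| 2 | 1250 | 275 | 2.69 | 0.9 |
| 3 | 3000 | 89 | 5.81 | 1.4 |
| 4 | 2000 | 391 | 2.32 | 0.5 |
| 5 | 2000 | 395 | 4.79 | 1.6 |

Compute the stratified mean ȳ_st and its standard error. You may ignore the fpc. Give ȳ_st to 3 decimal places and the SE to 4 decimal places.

ȳ_st ≈ 3.862, SE ≈ 0.0511

ȳ_st = Σ W_h ȳ_h = (1200·1.24 + 1250·2.69 + 3000·5.81 + 2000·2.32 + 2000·4.79)/9450 = 3.86249
V̂(ȳ_st) = Σ W_h² s_h²/n_h, with W_h = N_h/N and N = 9450:
  stratum 1: (1200/9450)²·0.4²/122 = 2.11475e-05
  stratum 2: (1250/9450)²·0.9²/275 = 5.15358e-05
  stratum 3: (3000/9450)²·1.4²/89 = 0.00221945
  stratum 4: (2000/9450)²·0.5²/391 = 2.86391e-05
  stratum 5: (2000/9450)²·1.6²/395 = 0.000290295
V̂(ȳ_st) = 0.00261107
SE(ȳ_st) = √0.00261107 = 0.0510986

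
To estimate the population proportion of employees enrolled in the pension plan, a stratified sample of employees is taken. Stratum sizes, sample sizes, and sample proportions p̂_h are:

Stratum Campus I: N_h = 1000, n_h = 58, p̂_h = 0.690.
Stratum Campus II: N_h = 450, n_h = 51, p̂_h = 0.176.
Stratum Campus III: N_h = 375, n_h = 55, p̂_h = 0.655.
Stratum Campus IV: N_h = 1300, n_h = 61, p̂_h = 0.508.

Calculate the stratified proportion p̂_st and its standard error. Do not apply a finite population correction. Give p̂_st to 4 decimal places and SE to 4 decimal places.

p̂_st ≈ 0.5361, SE ≈ 0.0350

N = 3125; stratum weights W_h = N_h/N.
p̂_st = Σ W_h p̂_h = (1000·0.690 + 450·0.176 + 375·0.655 + 1300·0.508)/3125 = 0.53607
V̂(p̂_st) = Σ W_h² p̂_h(1−p̂_h)/(n_h−1):
  stratum Campus I: (1000/3125)²·0.690·0.310/57 = 0.000384269
  stratum Campus II: (450/3125)²·0.176·0.824/50 = 6.01444e-05
  stratum Campus III: (375/3125)²·0.655·0.345/54 = 6.026e-05
  stratum Campus IV: (1300/3125)²·0.508·0.492/60 = 0.000720882
V̂(p̂_st) = 0.00122556; SE = √V̂ = 0.0350079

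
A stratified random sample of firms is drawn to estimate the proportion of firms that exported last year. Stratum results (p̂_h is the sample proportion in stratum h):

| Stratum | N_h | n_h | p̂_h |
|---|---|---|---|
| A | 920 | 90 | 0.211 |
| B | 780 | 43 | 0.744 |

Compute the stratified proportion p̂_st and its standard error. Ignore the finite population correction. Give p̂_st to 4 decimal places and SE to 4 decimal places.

p̂_st ≈ 0.4556, SE ≈ 0.0388

N = 1700; stratum weights W_h = N_h/N.
p̂_st = Σ W_h p̂_h = (920·0.211 + 780·0.744)/1700 = 0.45555
V̂(p̂_st) = Σ W_h² p̂_h(1−p̂_h)/(n_h−1):
  stratum A: (920/1700)²·0.211·0.789/89 = 0.000547832
  stratum B: (780/1700)²·0.744·0.256/42 = 0.000954674
V̂(p̂_st) = 0.00150251; SE = √V̂ = 0.0387622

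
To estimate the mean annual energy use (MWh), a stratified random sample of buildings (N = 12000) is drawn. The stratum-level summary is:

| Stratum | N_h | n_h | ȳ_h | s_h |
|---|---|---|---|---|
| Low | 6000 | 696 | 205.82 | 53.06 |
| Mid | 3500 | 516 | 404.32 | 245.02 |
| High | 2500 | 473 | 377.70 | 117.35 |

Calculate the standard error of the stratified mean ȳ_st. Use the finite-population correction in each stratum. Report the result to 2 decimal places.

V̂(ȳ_st) = Σ W_h² (1 − n_h/N_h) s_h²/n_h, with W_h = N_h/N and N = 12000:
  stratum Low: (6000/12000)²·(1 − 696/6000)·53.06²/696 = 0.893959
  stratum Mid: (3500/12000)²·(1 − 516/3500)·245.02²/516 = 8.43835
  stratum High: (2500/12000)²·(1 − 473/2500)·117.35²/473 = 1.02456
V̂(ȳ_st) = 10.3569
SE(ȳ_st) = √10.3569 = 3.21821

SE(ȳ_st) ≈ 3.22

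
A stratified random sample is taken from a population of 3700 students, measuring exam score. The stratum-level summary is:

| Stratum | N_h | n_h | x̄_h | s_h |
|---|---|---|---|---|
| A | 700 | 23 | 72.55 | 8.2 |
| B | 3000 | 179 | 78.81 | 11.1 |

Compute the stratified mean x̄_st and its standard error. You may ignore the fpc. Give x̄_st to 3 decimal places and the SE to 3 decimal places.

x̄_st ≈ 77.626, SE ≈ 0.746

x̄_st = Σ W_h x̄_h = (700·72.55 + 3000·78.81)/3700 = 77.62568
V̂(x̄_st) = Σ W_h² s_h²/n_h, with W_h = N_h/N and N = 3700:
  stratum A: (700/3700)²·8.2²/23 = 0.104639
  stratum B: (3000/3700)²·11.1²/179 = 0.452514
V̂(x̄_st) = 0.557153
SE(x̄_st) = √0.557153 = 0.746427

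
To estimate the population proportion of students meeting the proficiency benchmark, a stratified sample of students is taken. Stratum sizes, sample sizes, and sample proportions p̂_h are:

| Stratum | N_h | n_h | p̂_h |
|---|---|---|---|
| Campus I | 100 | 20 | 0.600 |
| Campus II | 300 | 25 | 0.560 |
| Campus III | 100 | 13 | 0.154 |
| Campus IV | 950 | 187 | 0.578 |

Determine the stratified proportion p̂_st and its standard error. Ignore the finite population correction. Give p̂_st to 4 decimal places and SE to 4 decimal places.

N = 1450; stratum weights W_h = N_h/N.
p̂_st = Σ W_h p̂_h = (100·0.600 + 300·0.560 + 100·0.154 + 950·0.578)/1450 = 0.54655
V̂(p̂_st) = Σ W_h² p̂_h(1−p̂_h)/(n_h−1):
  stratum Campus I: (100/1450)²·0.600·0.400/19 = 6.00789e-05
  stratum Campus II: (300/1450)²·0.560·0.440/24 = 0.000439477
  stratum Campus III: (100/1450)²·0.154·0.846/12 = 5.16385e-05
  stratum Campus IV: (950/1450)²·0.578·0.422/186 = 0.000562909
V̂(p̂_st) = 0.0011141; SE = √V̂ = 0.0333782

p̂_st ≈ 0.5466, SE ≈ 0.0334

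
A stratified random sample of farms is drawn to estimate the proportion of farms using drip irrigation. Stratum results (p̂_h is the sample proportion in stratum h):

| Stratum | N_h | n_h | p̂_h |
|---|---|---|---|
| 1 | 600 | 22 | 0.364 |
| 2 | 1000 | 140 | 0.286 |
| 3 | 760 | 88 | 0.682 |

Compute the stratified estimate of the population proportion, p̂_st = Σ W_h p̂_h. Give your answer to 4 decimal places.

p̂_st ≈ 0.4334

N = 2360; stratum weights W_h = N_h/N.
p̂_st = Σ W_h p̂_h = (600·0.364 + 1000·0.286 + 760·0.682)/2360 = 0.43336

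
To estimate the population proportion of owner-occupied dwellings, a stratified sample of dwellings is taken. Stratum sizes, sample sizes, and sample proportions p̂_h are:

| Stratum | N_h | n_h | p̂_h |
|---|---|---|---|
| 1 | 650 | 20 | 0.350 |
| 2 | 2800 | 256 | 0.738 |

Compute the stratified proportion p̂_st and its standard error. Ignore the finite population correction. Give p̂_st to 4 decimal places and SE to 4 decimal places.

N = 3450; stratum weights W_h = N_h/N.
p̂_st = Σ W_h p̂_h = (650·0.350 + 2800·0.738)/3450 = 0.66490
V̂(p̂_st) = Σ W_h² p̂_h(1−p̂_h)/(n_h−1):
  stratum 1: (650/3450)²·0.350·0.650/19 = 0.000425027
  stratum 2: (2800/3450)²·0.738·0.262/255 = 0.000499454
V̂(p̂_st) = 0.000924481; SE = √V̂ = 0.0304053

p̂_st ≈ 0.6649, SE ≈ 0.0304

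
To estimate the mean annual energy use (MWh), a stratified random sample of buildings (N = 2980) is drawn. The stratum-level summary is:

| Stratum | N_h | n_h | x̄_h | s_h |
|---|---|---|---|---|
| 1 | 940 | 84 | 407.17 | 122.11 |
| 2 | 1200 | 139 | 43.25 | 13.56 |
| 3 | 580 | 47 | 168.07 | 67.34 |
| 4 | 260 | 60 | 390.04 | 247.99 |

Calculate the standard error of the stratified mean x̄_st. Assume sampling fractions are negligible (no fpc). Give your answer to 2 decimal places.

V̂(x̄_st) = Σ W_h² s_h²/n_h, with W_h = N_h/N and N = 2980:
  stratum 1: (940/2980)²·122.11²/84 = 17.6623
  stratum 2: (1200/2980)²·13.56²/139 = 0.214504
  stratum 3: (580/2980)²·67.34²/47 = 3.65487
  stratum 4: (260/2980)²·247.99²/60 = 7.80245
V̂(x̄_st) = 29.3341
SE(x̄_st) = √29.3341 = 5.4161

SE(x̄_st) ≈ 5.42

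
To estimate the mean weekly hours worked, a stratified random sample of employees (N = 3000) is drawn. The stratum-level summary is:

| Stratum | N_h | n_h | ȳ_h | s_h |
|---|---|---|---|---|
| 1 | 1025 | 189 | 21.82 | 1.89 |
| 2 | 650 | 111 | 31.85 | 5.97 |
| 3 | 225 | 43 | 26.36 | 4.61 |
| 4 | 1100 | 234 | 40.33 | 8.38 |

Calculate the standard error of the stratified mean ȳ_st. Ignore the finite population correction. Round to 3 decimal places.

SE(ȳ_st) ≈ 0.246

V̂(ȳ_st) = Σ W_h² s_h²/n_h, with W_h = N_h/N and N = 3000:
  stratum 1: (1025/3000)²·1.89²/189 = 0.00220631
  stratum 2: (650/3000)²·5.97²/111 = 0.0150734
  stratum 3: (225/3000)²·4.61²/43 = 0.00278007
  stratum 4: (1100/3000)²·8.38²/234 = 0.0403474
V̂(ȳ_st) = 0.0604071
SE(ȳ_st) = √0.0604071 = 0.245779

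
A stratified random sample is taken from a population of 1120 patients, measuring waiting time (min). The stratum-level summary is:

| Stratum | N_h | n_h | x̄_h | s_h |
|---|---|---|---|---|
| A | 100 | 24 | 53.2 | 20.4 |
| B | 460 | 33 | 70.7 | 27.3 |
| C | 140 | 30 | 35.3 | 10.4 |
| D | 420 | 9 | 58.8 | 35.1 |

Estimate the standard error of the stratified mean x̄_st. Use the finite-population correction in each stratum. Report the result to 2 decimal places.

SE(x̄_st) ≈ 4.75

V̂(x̄_st) = Σ W_h² (1 − n_h/N_h) s_h²/n_h, with W_h = N_h/N and N = 1120:
  stratum A: (100/1120)²·(1 − 24/100)·20.4²/24 = 0.105057
  stratum B: (460/1120)²·(1 − 33/460)·27.3²/33 = 3.5364
  stratum C: (140/1120)²·(1 − 30/140)·10.4²/30 = 0.0442619
  stratum D: (420/1120)²·(1 − 9/420)·35.1²/9 = 18.8377
V̂(x̄_st) = 22.5234
SE(x̄_st) = √22.5234 = 4.74588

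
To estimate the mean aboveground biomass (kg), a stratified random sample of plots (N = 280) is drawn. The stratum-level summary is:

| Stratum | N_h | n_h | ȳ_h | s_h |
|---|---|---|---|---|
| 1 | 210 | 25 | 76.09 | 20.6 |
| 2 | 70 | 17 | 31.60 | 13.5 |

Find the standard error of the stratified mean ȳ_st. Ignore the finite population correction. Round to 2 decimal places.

SE(ȳ_st) ≈ 3.20

V̂(ȳ_st) = Σ W_h² s_h²/n_h, with W_h = N_h/N and N = 280:
  stratum 1: (210/280)²·20.6²/25 = 9.5481
  stratum 2: (70/280)²·13.5²/17 = 0.670037
V̂(ȳ_st) = 10.2181
SE(ȳ_st) = √10.2181 = 3.19658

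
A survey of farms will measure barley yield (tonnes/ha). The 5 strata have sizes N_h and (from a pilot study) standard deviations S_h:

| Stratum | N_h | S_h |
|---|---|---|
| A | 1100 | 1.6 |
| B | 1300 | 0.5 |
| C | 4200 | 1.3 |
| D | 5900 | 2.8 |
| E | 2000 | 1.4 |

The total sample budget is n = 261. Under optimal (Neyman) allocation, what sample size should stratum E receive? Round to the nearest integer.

Neyman allocation: n_h = n · N_h S_h / Σ N_i S_i, with n = 261.
  stratum A: N_h·S_h = 1100·1.6 = 1760.00
  stratum B: N_h·S_h = 1300·0.5 = 650.00
  stratum C: N_h·S_h = 4200·1.3 = 5460.00
  stratum D: N_h·S_h = 5900·2.8 = 16520.00
  stratum E: N_h·S_h = 2000·1.4 = 2800.00
Σ N_h S_h = 27190.00
n for stratum E = 261·2800.00/27190.00 = 26.878 → 27

27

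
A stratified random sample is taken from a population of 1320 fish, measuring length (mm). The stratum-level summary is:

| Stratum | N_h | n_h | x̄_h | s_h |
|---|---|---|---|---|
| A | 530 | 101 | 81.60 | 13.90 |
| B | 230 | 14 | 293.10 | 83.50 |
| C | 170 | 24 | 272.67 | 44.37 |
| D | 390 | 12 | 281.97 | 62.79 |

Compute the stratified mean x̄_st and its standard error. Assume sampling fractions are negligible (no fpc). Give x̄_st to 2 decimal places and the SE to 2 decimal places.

x̄_st ≈ 202.26, SE ≈ 6.74

x̄_st = Σ W_h x̄_h = (530·81.60 + 230·293.10 + 170·272.67 + 390·281.97)/1320 = 202.26000
V̂(x̄_st) = Σ W_h² s_h²/n_h, with W_h = N_h/N and N = 1320:
  stratum A: (530/1320)²·13.90²/101 = 0.308398
  stratum B: (230/1320)²·83.50²/14 = 15.12
  stratum C: (170/1320)²·44.37²/24 = 1.36056
  stratum D: (390/1320)²·62.79²/12 = 28.6801
V̂(x̄_st) = 45.4691
SE(x̄_st) = √45.4691 = 6.74308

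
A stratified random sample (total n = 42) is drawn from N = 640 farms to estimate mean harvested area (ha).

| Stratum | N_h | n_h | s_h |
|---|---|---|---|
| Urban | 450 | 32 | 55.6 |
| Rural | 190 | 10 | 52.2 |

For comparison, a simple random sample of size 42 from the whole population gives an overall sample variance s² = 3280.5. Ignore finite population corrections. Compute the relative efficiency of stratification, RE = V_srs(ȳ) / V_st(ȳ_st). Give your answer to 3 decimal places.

RE ≈ 1.088

V̂(ȳ_st) = Σ W_h² s_h²/n_h, with W_h = N_h/N and N = 640:
  stratum Urban: (450/640)²·55.6²/32 = 47.76
  stratum Rural: (190/640)²·52.2²/10 = 24.0153
V_st = 71.7754
V_srs = s²/n = 3280.5/42 = 78.1071
Relative efficiency = V_srs / V_st = 78.1071/71.7754 = 1.0882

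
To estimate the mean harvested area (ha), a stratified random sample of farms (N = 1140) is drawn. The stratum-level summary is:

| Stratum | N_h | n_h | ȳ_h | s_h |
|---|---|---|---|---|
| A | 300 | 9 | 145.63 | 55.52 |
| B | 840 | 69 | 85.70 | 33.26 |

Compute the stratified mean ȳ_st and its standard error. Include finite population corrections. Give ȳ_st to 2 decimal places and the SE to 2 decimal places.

ȳ_st = Σ W_h ȳ_h = (300·145.63 + 840·85.70)/1140 = 101.47105
V̂(ȳ_st) = Σ W_h² (1 − n_h/N_h) s_h²/n_h, with W_h = N_h/N and N = 1140:
  stratum A: (300/1140)²·(1 − 9/300)·55.52²/9 = 23.0071
  stratum B: (840/1140)²·(1 − 69/840)·33.26²/69 = 7.9895
V̂(ȳ_st) = 30.9965
SE(ȳ_st) = √30.9965 = 5.56745

ȳ_st ≈ 101.47, SE ≈ 5.57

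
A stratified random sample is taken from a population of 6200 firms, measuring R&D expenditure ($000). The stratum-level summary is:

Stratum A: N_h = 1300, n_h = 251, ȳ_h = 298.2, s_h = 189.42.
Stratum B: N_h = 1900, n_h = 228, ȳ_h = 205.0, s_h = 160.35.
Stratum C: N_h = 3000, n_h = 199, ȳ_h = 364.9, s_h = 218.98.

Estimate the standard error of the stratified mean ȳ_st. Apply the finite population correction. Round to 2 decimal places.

SE(ȳ_st) ≈ 8.19

V̂(ȳ_st) = Σ W_h² (1 − n_h/N_h) s_h²/n_h, with W_h = N_h/N and N = 6200:
  stratum A: (1300/6200)²·(1 − 251/1300)·189.42²/251 = 5.07123
  stratum B: (1900/6200)²·(1 − 228/1900)·160.35²/228 = 9.31986
  stratum C: (3000/6200)²·(1 − 199/3000)·218.98²/199 = 52.6753
V̂(ȳ_st) = 67.0664
SE(ȳ_st) = √67.0664 = 8.18941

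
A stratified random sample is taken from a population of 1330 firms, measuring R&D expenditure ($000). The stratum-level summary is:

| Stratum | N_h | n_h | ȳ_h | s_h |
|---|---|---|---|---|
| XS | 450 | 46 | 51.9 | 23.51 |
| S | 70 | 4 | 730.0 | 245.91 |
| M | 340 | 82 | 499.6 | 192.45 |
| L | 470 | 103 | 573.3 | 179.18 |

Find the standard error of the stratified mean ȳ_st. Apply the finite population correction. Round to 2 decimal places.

V̂(ȳ_st) = Σ W_h² (1 − n_h/N_h) s_h²/n_h, with W_h = N_h/N and N = 1330:
  stratum XS: (450/1330)²·(1 − 46/450)·23.51²/46 = 1.23492
  stratum S: (70/1330)²·(1 − 4/70)·245.91²/4 = 39.4849
  stratum M: (340/1330)²·(1 − 82/340)·192.45²/82 = 22.3984
  stratum L: (470/1330)²·(1 − 103/470)·179.18²/103 = 30.395
V̂(ȳ_st) = 93.5133
SE(ȳ_st) = √93.5133 = 9.67023

SE(ȳ_st) ≈ 9.67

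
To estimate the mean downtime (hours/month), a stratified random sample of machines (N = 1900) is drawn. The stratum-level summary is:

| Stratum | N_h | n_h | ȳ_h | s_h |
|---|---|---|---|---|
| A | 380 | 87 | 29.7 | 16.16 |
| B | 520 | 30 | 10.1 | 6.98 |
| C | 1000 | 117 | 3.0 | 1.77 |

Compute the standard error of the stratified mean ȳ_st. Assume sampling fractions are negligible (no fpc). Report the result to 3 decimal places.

SE(ȳ_st) ≈ 0.499

V̂(ȳ_st) = Σ W_h² s_h²/n_h, with W_h = N_h/N and N = 1900:
  stratum A: (380/1900)²·16.16²/87 = 0.120067
  stratum B: (520/1900)²·6.98²/30 = 0.121644
  stratum C: (1000/1900)²·1.77²/117 = 0.00741743
V̂(ȳ_st) = 0.249128
SE(ȳ_st) = √0.249128 = 0.499127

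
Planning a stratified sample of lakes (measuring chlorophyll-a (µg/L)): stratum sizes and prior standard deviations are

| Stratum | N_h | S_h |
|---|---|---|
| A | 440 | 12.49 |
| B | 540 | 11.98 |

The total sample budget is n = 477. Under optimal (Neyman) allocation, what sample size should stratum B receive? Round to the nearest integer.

258

Neyman allocation: n_h = n · N_h S_h / Σ N_i S_i, with n = 477.
  stratum A: N_h·S_h = 440·12.49 = 5495.60
  stratum B: N_h·S_h = 540·11.98 = 6469.20
Σ N_h S_h = 11964.80
n for stratum B = 477·6469.20/11964.80 = 257.907 → 258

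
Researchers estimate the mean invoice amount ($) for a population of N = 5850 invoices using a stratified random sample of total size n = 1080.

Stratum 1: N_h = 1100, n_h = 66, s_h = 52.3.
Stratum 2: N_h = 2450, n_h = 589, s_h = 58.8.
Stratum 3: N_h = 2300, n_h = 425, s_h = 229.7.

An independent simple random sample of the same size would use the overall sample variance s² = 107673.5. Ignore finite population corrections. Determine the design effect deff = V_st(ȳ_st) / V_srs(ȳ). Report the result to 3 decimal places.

deff ≈ 0.218

V̂(ȳ_st) = Σ W_h² s_h²/n_h, with W_h = N_h/N and N = 5850:
  stratum 1: (1100/5850)²·52.3²/66 = 1.46532
  stratum 2: (2450/5850)²·58.8²/589 = 1.02958
  stratum 3: (2300/5850)²·229.7²/425 = 19.1901
V_st = 21.685
V_srs = s²/n = 107673.5/1080 = 99.6977
deff = V_st / V_srs = 21.685/99.6977 = 0.2175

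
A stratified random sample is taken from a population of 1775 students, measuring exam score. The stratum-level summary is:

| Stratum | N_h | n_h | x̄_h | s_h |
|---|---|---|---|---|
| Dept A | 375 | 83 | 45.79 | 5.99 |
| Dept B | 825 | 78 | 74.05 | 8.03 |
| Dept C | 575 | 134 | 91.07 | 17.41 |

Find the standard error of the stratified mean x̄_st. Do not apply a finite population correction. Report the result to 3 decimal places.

SE(x̄_st) ≈ 0.660

V̂(x̄_st) = Σ W_h² s_h²/n_h, with W_h = N_h/N and N = 1775:
  stratum Dept A: (375/1775)²·5.99²/83 = 0.0192948
  stratum Dept B: (825/1775)²·8.03²/78 = 0.178586
  stratum Dept C: (575/1775)²·17.41²/134 = 0.237373
V̂(x̄_st) = 0.435254
SE(x̄_st) = √0.435254 = 0.659738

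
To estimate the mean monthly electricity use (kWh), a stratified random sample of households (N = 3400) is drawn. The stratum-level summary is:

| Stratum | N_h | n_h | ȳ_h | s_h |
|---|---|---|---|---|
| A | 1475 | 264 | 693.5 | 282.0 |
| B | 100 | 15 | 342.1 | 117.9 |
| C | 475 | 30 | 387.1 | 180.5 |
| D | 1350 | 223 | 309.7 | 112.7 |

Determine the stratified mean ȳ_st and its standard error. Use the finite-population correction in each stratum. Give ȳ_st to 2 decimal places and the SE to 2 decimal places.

ȳ_st ≈ 487.97, SE ≈ 8.64

ȳ_st = Σ W_h ȳ_h = (1475·693.5 + 100·342.1 + 475·387.1 + 1350·309.7)/3400 = 487.96765
V̂(ȳ_st) = Σ W_h² (1 − n_h/N_h) s_h²/n_h, with W_h = N_h/N and N = 3400:
  stratum A: (1475/3400)²·(1 − 264/1475)·282.0²/264 = 46.545
  stratum B: (100/3400)²·(1 − 15/100)·117.9²/15 = 0.681393
  stratum C: (475/3400)²·(1 − 30/475)·180.5²/30 = 19.8577
  stratum D: (1350/3400)²·(1 − 223/1350)·112.7²/223 = 7.49623
V̂(ȳ_st) = 74.5803
SE(ȳ_st) = √74.5803 = 8.63599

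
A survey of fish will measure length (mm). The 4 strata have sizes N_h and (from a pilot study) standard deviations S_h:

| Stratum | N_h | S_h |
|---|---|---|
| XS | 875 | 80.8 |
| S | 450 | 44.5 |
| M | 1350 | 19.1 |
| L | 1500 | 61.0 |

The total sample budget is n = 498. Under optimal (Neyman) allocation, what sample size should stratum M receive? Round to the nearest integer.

Neyman allocation: n_h = n · N_h S_h / Σ N_i S_i, with n = 498.
  stratum XS: N_h·S_h = 875·80.8 = 70700.00
  stratum S: N_h·S_h = 450·44.5 = 20025.00
  stratum M: N_h·S_h = 1350·19.1 = 25785.00
  stratum L: N_h·S_h = 1500·61.0 = 91500.00
Σ N_h S_h = 208010.00
n for stratum M = 498·25785.00/208010.00 = 61.732 → 62

62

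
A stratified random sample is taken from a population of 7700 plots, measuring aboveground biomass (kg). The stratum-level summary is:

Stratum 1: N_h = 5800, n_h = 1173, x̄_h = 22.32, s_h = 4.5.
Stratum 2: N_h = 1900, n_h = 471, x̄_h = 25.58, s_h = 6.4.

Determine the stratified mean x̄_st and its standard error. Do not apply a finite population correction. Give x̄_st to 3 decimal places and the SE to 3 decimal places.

x̄_st = Σ W_h x̄_h = (5800·22.32 + 1900·25.58)/7700 = 23.12442
V̂(x̄_st) = Σ W_h² s_h²/n_h, with W_h = N_h/N and N = 7700:
  stratum 1: (5800/7700)²·4.5²/1173 = 0.00979493
  stratum 2: (1900/7700)²·6.4²/471 = 0.00529499
V̂(x̄_st) = 0.0150899
SE(x̄_st) = √0.0150899 = 0.122841

x̄_st ≈ 23.124, SE ≈ 0.123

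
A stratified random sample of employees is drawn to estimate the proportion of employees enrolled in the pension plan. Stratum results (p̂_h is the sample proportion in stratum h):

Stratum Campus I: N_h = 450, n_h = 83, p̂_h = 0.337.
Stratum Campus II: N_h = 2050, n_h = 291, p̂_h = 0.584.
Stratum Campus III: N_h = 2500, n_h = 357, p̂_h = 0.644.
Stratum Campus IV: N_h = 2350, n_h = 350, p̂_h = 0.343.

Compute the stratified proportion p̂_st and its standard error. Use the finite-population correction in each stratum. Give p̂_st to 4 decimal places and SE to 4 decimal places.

p̂_st ≈ 0.5122, SE ≈ 0.0136

N = 7350; stratum weights W_h = N_h/N.
p̂_st = Σ W_h p̂_h = (450·0.337 + 2050·0.584 + 2500·0.644 + 2350·0.343)/7350 = 0.51223
V̂(p̂_st) = Σ W_h² (1 − n_h/N_h) p̂_h(1−p̂_h)/(n_h−1):
  stratum Campus I: (450/7350)²·(1 − 83/450)·0.337·0.663/82 = 8.32978e-06
  stratum Campus II: (2050/7350)²·(1 − 291/2050)·0.584·0.416/290 = 5.59182e-05
  stratum Campus III: (2500/7350)²·(1 − 357/2500)·0.644·0.356/356 = 6.38665e-05
  stratum Campus IV: (2350/7350)²·(1 − 350/2350)·0.343·0.657/349 = 5.61768e-05
V̂(p̂_st) = 0.000184291; SE = √V̂ = 0.0135754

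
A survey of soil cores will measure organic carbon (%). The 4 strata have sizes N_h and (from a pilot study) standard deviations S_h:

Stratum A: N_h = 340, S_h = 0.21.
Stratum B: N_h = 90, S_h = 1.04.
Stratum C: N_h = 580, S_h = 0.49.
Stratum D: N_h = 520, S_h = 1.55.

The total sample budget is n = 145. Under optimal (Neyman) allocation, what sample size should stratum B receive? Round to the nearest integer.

Neyman allocation: n_h = n · N_h S_h / Σ N_i S_i, with n = 145.
  stratum A: N_h·S_h = 340·0.21 = 71.40
  stratum B: N_h·S_h = 90·1.04 = 93.60
  stratum C: N_h·S_h = 580·0.49 = 284.20
  stratum D: N_h·S_h = 520·1.55 = 806.00
Σ N_h S_h = 1255.20
n for stratum B = 145·93.60/1255.20 = 10.813 → 11

11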